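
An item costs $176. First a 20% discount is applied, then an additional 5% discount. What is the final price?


First discount:
20% of $176 = $35.20
Price after first discount:
$176 - $35.20 = $140.80
Second discount:
5% of $140.80 = $7.04
Final price:
$140.80 - $7.04 = $133.76

$133.76


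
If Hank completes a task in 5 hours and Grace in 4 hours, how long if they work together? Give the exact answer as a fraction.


Hank's rate: 1/5 of the job per hour
Grace's rate: 1/4 of the job per hour
Combined rate: 1/5 + 1/4 = 9/20 per hour
Time = 1 / (9/20) = 20/9 hours (≈ 2.22 hours)

20/9 hours


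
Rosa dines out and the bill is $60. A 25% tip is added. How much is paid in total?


Calculate the tip:
25% of $60 = $15
Add tip to meal cost:
$60 + $15 = $75

$75


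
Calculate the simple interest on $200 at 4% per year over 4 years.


Use the formula I = P x R x T / 100
P x R x T = 200 x 4 x 4 = 3200
I = 3200 / 100 = $32

$32


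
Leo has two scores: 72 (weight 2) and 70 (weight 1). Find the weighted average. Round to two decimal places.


Weighted sum:
2 x 72 + 1 x 70 = 214
Total weight:
2 + 1 = 3
Weighted average:
214 / 3 = 71.3333... ≈ 71.33

71.33


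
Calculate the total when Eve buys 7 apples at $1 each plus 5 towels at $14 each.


Cost of apples:
7 x $1 = $7
Cost of towels:
5 x $14 = $70
Add both:
$7 + $70 = $77

$77


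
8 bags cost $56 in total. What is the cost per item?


Total cost: $56
Number of items: 8
Unit price: $56 / 8 = $7

$7


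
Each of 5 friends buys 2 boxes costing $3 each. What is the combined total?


Cost per person:
2 x $3 = $6
Group total:
5 x $6 = $30

$30


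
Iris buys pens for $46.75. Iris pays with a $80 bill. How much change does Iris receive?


Start with the amount paid:
$80
Subtract the price:
$80 - $46.75 = $33.25

$33.25


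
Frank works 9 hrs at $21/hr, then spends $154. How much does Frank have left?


Calculate earnings:
9 x $21 = $189
Subtract spending:
$189 - $154 = $35

$35


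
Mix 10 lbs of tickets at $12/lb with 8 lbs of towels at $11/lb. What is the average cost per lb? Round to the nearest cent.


Cost of tickets:
10 x $12 = $120
Cost of towels:
8 x $11 = $88
Total cost: $120 + $88 = $208
Total weight: 18 lbs
Average: $208 / 18 = $11.5555... ≈ $11.56/lb

$11.56/lb


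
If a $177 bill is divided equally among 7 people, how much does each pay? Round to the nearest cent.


Total bill: $177
Number of people: 7
Each pays: $177 / 7 = $25.2857... ≈ $25.29

$25.29


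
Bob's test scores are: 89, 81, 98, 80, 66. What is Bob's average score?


Add the scores:
89 + 81 + 98 + 80 + 66 = 414
Divide by the number of tests:
414 / 5 = 82.8

82.8


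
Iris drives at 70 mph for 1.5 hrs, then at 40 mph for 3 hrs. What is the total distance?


Leg 1 distance:
70 x 1.5 = 105 miles
Leg 2 distance:
40 x 3 = 120 miles
Total distance:
105 + 120 = 225 miles

225 miles


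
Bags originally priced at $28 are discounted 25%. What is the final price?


Calculate the discount amount:
25% of $28 = $7
Subtract from original:
$28 - $7 = $21

$21


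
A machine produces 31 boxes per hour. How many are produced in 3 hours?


Production rate: 31 boxes per hour
Time: 3 hours
Total: 31 x 3 = 93 boxes

93 boxes


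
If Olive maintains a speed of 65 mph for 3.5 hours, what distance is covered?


Use the formula: distance = speed x time
Speed = 65 mph, Time = 3.5 hours
65 x 3.5 = 227.5 miles

227.5 miles


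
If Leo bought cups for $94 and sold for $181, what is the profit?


Selling price = $181
Cost price = $94
Profit = selling price - cost price:
Profit = $181 - $94 = $87

$87


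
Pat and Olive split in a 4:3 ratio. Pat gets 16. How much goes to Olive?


Find the multiplier:
16 / 4 = 4
Apply to Olive's share:
3 x 4 = 12

12


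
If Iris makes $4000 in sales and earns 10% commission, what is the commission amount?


Convert rate to decimal:
10% = 0.1
Multiply by sales:
$4000 x 0.1 = $400

$400


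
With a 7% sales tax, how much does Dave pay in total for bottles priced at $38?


Calculate the tax:
7% of $38 = $2.66
Add tax to price:
$38 + $2.66 = $40.66

$40.66


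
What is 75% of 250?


Convert percentage to decimal:
75% = 0.75
Multiply:
250 x 0.75 = 187.5

187.5


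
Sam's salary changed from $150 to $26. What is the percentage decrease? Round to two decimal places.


Find the absolute change:
|26 - 150| = 124
Divide by original and multiply by 100:
124 / 150 x 100 = 82.6666...% ≈ 82.67%

82.67%


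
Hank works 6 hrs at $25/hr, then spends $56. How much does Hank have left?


Calculate earnings:
6 x $25 = $150
Subtract spending:
$150 - $56 = $94

$94


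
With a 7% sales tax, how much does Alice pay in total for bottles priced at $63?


Calculate the tax:
7% of $63 = $4.41
Add tax to price:
$63 + $4.41 = $67.41

$67.41


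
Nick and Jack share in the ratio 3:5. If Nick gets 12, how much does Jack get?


Find the multiplier:
12 / 3 = 4
Apply to Jack's share:
5 x 4 = 20

20


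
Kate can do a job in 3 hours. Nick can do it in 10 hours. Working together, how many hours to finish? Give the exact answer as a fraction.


Kate's rate: 1/3 of the job per hour
Nick's rate: 1/10 of the job per hour
Combined rate: 1/3 + 1/10 = 13/30 per hour
Time = 1 / (13/30) = 30/13 hours (≈ 2.31 hours)

30/13 hours


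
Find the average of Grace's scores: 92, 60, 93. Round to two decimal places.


Add the scores:
92 + 60 + 93 = 245
Divide by the number of tests:
245 / 3 = 81.6666... ≈ 81.67

81.67


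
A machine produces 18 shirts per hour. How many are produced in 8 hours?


Production rate: 18 shirts per hour
Time: 8 hours
Total: 18 x 8 = 144 shirts

144 shirts


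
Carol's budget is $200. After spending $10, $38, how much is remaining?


Add up expenses:
$10 + $38 = $48
Subtract from budget:
$200 - $48 = $152

$152


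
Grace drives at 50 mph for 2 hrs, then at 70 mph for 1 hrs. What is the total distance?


Leg 1 distance:
50 x 2 = 100 miles
Leg 2 distance:
70 x 1 = 70 miles
Total distance:
100 + 70 = 170 miles

170 miles


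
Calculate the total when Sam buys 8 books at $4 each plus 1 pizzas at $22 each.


Cost of books:
8 x $4 = $32
Cost of pizzas:
1 x $22 = $22
Add both:
$32 + $22 = $54

$54


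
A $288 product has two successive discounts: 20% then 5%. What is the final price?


First discount:
20% of $288 = $57.60
Price after first discount:
$288 - $57.60 = $230.40
Second discount:
5% of $230.40 = $11.52
Final price:
$230.40 - $11.52 = $218.88

$218.88


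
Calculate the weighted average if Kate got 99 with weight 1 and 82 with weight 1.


Weighted sum:
1 x 99 + 1 x 82 = 181
Total weight:
1 + 1 = 2
Weighted average:
181 / 2 = 90.5

90.5


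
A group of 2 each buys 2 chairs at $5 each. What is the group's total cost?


Cost per person:
2 x $5 = $10
Group total:
2 x $10 = $20

$20


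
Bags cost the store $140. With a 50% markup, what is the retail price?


Calculate the markup amount:
50% of $140 = $70
Add to cost:
$140 + $70 = $210

$210


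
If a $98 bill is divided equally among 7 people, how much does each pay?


Total bill: $98
Number of people: 7
Each pays: $98 / 7 = $14

$14


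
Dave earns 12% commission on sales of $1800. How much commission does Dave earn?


Convert rate to decimal:
12% = 0.12
Multiply by sales:
$1800 x 0.12 = $216

$216


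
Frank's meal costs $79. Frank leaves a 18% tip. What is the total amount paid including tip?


Calculate the tip:
18% of $79 = $14.22
Add tip to meal cost:
$79 + $14.22 = $93.22

$93.22


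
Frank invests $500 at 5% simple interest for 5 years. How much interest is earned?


Use the formula I = P x R x T / 100
P x R x T = 500 x 5 x 5 = 12500
I = 12500 / 100 = $125

$125


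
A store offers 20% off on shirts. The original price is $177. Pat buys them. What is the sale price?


Calculate the discount amount:
20% of $177 = $35.40
Subtract from original:
$177 - $35.40 = $141.60

$141.60


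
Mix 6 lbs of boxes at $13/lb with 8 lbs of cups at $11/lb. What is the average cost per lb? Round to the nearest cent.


Cost of boxes:
6 x $13 = $78
Cost of cups:
8 x $11 = $88
Total cost: $78 + $88 = $166
Total weight: 14 lbs
Average: $166 / 14 = $11.8571... ≈ $11.86/lb

$11.86/lb


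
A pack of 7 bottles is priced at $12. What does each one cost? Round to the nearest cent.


Total cost: $12
Number of items: 7
Unit price: $12 / 7 = $1.7142... ≈ $1.71

$1.71


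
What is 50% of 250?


Convert percentage to decimal:
50% = 0.5
Multiply:
250 x 0.5 = 125

125


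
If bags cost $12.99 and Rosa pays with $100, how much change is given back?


Start with the amount paid:
$100
Subtract the price:
$100 - $12.99 = $87.01

$87.01


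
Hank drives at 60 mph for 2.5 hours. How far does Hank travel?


Use the formula: distance = speed x time
Speed = 60 mph, Time = 2.5 hours
60 x 2.5 = 150 miles

150 miles


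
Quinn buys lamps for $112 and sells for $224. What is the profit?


Selling price = $224
Cost price = $112
Profit = selling price - cost price:
Profit = $224 - $112 = $112

$112


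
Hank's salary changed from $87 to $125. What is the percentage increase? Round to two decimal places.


Find the absolute change:
|125 - 87| = 38
Divide by original and multiply by 100:
38 / 87 x 100 = 43.6781...% ≈ 43.68%

43.68%


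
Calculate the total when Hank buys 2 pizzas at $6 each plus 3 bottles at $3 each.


Cost of pizzas:
2 x $6 = $12
Cost of bottles:
3 x $3 = $9
Add both:
$12 + $9 = $21

$21


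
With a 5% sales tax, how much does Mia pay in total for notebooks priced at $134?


Calculate the tax:
5% of $134 = $6.70
Add tax to price:
$134 + $6.70 = $140.70

$140.70


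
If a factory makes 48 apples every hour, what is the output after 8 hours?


Production rate: 48 apples per hour
Time: 8 hours
Total: 48 x 8 = 384 apples

384 apples


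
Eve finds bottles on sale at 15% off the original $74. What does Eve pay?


Calculate the discount amount:
15% of $74 = $11.10
Subtract from original:
$74 - $11.10 = $62.90

$62.90


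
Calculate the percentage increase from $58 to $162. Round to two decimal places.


Find the absolute change:
|162 - 58| = 104
Divide by original and multiply by 100:
104 / 58 x 100 = 179.3103...% ≈ 179.31%

179.31%


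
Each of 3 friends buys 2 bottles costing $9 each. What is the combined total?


Cost per person:
2 x $9 = $18
Group total:
3 x $18 = $54

$54


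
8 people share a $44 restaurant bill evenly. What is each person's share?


Total bill: $44
Number of people: 8
Each pays: $44 / 8 = $5.50

$5.50


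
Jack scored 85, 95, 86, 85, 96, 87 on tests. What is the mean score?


Add the scores:
85 + 95 + 86 + 85 + 96 + 87 = 534
Divide by the number of tests:
534 / 6 = 89

89


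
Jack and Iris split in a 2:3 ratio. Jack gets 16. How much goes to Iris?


Find the multiplier:
16 / 2 = 8
Apply to Iris's share:
3 x 8 = 24

24


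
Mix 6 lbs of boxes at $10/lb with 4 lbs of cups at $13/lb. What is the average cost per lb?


Cost of boxes:
6 x $10 = $60
Cost of cups:
4 x $13 = $52
Total cost: $60 + $52 = $112
Total weight: 10 lbs
Average: $112 / 10 = $11.20/lb

$11.20/lb


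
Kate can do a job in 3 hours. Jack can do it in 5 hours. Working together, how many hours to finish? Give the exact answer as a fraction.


Kate's rate: 1/3 of the job per hour
Jack's rate: 1/5 of the job per hour
Combined rate: 1/3 + 1/5 = 8/15 per hour
Time = 1 / (8/15) = 15/8 hours (≈ 1.88 hours)

15/8 hours


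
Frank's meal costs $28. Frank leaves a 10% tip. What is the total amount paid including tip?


Calculate the tip:
10% of $28 = $2.80
Add tip to meal cost:
$28 + $2.80 = $30.80

$30.80


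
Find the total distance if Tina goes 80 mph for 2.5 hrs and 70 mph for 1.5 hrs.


Leg 1 distance:
80 x 2.5 = 200 miles
Leg 2 distance:
70 x 1.5 = 105 miles
Total distance:
200 + 105 = 305 miles

305 miles


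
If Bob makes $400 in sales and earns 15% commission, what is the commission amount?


Convert rate to decimal:
15% = 0.15
Multiply by sales:
$400 x 0.15 = $60

$60


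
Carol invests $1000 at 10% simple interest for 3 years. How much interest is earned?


Use the formula I = P x R x T / 100
P x R x T = 1000 x 10 x 3 = 30000
I = 30000 / 100 = $300

$300


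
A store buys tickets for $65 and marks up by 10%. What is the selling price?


Calculate the markup amount:
10% of $65 = $6.50
Add to cost:
$65 + $6.50 = $71.50

$71.50


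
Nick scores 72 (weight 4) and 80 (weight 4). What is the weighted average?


Weighted sum:
4 x 72 + 4 x 80 = 608
Total weight:
4 + 4 = 8
Weighted average:
608 / 8 = 76

76


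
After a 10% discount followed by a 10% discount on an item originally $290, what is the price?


First discount:
10% of $290 = $29
Price after first discount:
$290 - $29 = $261
Second discount:
10% of $261 = $26.10
Final price:
$261 - $26.10 = $234.90

$234.90


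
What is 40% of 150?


Convert percentage to decimal:
40% = 0.4
Multiply:
150 x 0.4 = 60

60


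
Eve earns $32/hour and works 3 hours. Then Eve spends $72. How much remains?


Calculate earnings:
3 x $32 = $96
Subtract spending:
$96 - $72 = $24

$24


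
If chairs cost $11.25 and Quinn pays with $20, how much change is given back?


Start with the amount paid:
$20
Subtract the price:
$20 - $11.25 = $8.75

$8.75


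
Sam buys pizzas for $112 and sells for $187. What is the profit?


Selling price = $187
Cost price = $112
Profit = selling price - cost price:
Profit = $187 - $112 = $75

$75


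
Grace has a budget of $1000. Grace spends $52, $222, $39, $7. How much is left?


Add up expenses:
$52 + $222 + $39 + $7 = $320
Subtract from budget:
$1000 - $320 = $680

$680


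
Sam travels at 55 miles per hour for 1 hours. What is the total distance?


Use the formula: distance = speed x time
Speed = 55 mph, Time = 1 hours
55 x 1 = 55 miles

55 miles


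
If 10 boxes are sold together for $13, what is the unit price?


Total cost: $13
Number of items: 10
Unit price: $13 / 10 = $1.30

$1.30


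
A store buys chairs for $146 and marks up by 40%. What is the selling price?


Calculate the markup amount:
40% of $146 = $58.40
Add to cost:
$146 + $58.40 = $204.40

$204.40


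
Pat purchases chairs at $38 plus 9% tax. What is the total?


Calculate the tax:
9% of $38 = $3.42
Add tax to price:
$38 + $3.42 = $41.42

$41.42


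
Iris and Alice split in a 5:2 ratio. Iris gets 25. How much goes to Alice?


Find the multiplier:
25 / 5 = 5
Apply to Alice's share:
2 x 5 = 10

10


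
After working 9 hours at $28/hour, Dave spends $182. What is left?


Calculate earnings:
9 x $28 = $252
Subtract spending:
$252 - $182 = $70

$70


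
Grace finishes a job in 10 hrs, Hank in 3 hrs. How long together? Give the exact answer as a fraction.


Grace's rate: 1/10 of the job per hour
Hank's rate: 1/3 of the job per hour
Combined rate: 1/10 + 1/3 = 13/30 per hour
Time = 1 / (13/30) = 30/13 hours (≈ 2.31 hours)

30/13 hours


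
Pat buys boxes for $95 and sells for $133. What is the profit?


Selling price = $133
Cost price = $95
Profit = selling price - cost price:
Profit = $133 - $95 = $38

$38


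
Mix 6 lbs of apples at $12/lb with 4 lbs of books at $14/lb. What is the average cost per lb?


Cost of apples:
6 x $12 = $72
Cost of books:
4 x $14 = $56
Total cost: $72 + $56 = $128
Total weight: 10 lbs
Average: $128 / 10 = $12.80/lb

$12.80/lb


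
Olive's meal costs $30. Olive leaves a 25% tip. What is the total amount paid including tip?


Calculate the tip:
25% of $30 = $7.50
Add tip to meal cost:
$30 + $7.50 = $37.50

$37.50


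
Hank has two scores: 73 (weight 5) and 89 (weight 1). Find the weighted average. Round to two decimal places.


Weighted sum:
5 x 73 + 1 x 89 = 454
Total weight:
5 + 1 = 6
Weighted average:
454 / 6 = 75.6666... ≈ 75.67

75.67


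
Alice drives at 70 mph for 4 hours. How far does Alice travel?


Use the formula: distance = speed x time
Speed = 70 mph, Time = 4 hours
70 x 4 = 280 miles

280 miles


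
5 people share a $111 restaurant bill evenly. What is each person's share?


Total bill: $111
Number of people: 5
Each pays: $111 / 5 = $22.20

$22.20


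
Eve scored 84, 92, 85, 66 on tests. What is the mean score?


Add the scores:
84 + 92 + 85 + 66 = 327
Divide by the number of tests:
327 / 4 = 81.75

81.75


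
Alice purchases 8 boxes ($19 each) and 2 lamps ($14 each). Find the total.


Cost of boxes:
8 x $19 = $152
Cost of lamps:
2 x $14 = $28
Add both:
$152 + $28 = $180

$180


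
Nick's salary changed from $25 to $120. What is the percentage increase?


Find the absolute change:
|120 - 25| = 95
Divide by original and multiply by 100:
95 / 25 x 100 = 380%

380%


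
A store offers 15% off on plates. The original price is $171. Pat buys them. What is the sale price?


Calculate the discount amount:
15% of $171 = $25.65
Subtract from original:
$171 - $25.65 = $145.35

$145.35


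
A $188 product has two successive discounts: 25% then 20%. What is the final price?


First discount:
25% of $188 = $47
Price after first discount:
$188 - $47 = $141
Second discount:
20% of $141 = $28.20
Final price:
$141 - $28.20 = $112.80

$112.80


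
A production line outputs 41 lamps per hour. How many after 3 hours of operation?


Production rate: 41 lamps per hour
Time: 3 hours
Total: 41 x 3 = 123 lamps

123 lamps


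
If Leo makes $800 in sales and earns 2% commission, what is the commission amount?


Convert rate to decimal:
2% = 0.02
Multiply by sales:
$800 x 0.02 = $16

$16


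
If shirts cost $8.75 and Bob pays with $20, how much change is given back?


Start with the amount paid:
$20
Subtract the price:
$20 - $8.75 = $11.25

$11.25


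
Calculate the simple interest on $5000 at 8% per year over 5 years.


Use the formula I = P x R x T / 100
P x R x T = 5000 x 8 x 5 = 200000
I = 200000 / 100 = $2000

$2000


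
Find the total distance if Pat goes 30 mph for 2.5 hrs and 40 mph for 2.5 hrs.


Leg 1 distance:
30 x 2.5 = 75 miles
Leg 2 distance:
40 x 2.5 = 100 miles
Total distance:
75 + 100 = 175 miles

175 miles


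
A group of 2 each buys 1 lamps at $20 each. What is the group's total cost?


Cost per person:
1 x $20 = $20
Group total:
2 x $20 = $40

$40


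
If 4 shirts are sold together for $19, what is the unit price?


Total cost: $19
Number of items: 4
Unit price: $19 / 4 = $4.75

$4.75


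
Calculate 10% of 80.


Convert percentage to decimal:
10% = 0.1
Multiply:
80 x 0.1 = 8

8


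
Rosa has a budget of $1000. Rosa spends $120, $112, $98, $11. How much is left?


Add up expenses:
$120 + $112 + $98 + $11 = $341
Subtract from budget:
$1000 - $341 = $659

$659


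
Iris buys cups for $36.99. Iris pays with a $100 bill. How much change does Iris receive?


Start with the amount paid:
$100
Subtract the price:
$100 - $36.99 = $63.01

$63.01


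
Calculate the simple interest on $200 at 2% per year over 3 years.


Use the formula I = P x R x T / 100
P x R x T = 200 x 2 x 3 = 1200
I = 1200 / 100 = $12

$12


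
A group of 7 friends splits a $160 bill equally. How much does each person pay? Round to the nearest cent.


Total bill: $160
Number of people: 7
Each pays: $160 / 7 = $22.8571... ≈ $22.86

$22.86


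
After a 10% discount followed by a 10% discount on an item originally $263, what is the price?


First discount:
10% of $263 = $26.30
Price after first discount:
$263 - $26.30 = $236.70
Second discount:
10% of $236.70 = $23.67
Final price:
$236.70 - $23.67 = $213.03

$213.03


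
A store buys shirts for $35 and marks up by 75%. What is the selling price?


Calculate the markup amount:
75% of $35 = $26.25
Add to cost:
$35 + $26.25 = $61.25

$61.25


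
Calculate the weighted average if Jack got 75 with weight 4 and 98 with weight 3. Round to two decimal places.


Weighted sum:
4 x 75 + 3 x 98 = 594
Total weight:
4 + 3 = 7
Weighted average:
594 / 7 = 84.8571... ≈ 84.86

84.86


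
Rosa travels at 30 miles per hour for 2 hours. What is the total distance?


Use the formula: distance = speed x time
Speed = 30 mph, Time = 2 hours
30 x 2 = 60 miles

60 miles


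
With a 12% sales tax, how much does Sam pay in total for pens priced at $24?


Calculate the tax:
12% of $24 = $2.88
Add tax to price:
$24 + $2.88 = $26.88

$26.88


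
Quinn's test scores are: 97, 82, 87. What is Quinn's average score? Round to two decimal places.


Add the scores:
97 + 82 + 87 = 266
Divide by the number of tests:
266 / 3 = 88.6666... ≈ 88.67

88.67


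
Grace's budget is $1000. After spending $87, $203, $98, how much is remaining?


Add up expenses:
$87 + $203 + $98 = $388
Subtract from budget:
$1000 - $388 = $612

$612


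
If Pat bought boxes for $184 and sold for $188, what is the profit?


Selling price = $188
Cost price = $184
Profit = selling price - cost price:
Profit = $188 - $184 = $4

$4


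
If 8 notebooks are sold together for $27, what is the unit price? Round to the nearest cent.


Total cost: $27
Number of items: 8
Unit price: $27 / 8 = $3.375 ≈ $3.38

$3.38


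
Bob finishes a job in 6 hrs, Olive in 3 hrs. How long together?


Bob's rate: 1/6 of the job per hour
Olive's rate: 1/3 of the job per hour
Combined rate: 1/6 + 1/3 = 1/2 per hour
Time = 1 / (1/2) = 2 hours

2 hours


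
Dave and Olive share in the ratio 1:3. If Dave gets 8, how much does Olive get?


Find the multiplier:
8 / 1 = 8
Apply to Olive's share:
3 x 8 = 24

24


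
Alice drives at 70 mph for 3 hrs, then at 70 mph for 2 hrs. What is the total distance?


Leg 1 distance:
70 x 3 = 210 miles
Leg 2 distance:
70 x 2 = 140 miles
Total distance:
210 + 140 = 350 miles

350 miles


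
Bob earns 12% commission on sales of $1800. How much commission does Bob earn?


Convert rate to decimal:
12% = 0.12
Multiply by sales:
$1800 x 0.12 = $216

$216


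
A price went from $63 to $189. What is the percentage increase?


Find the absolute change:
|189 - 63| = 126
Divide by original and multiply by 100:
126 / 63 x 100 = 200%

200%


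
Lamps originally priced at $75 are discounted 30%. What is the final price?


Calculate the discount amount:
30% of $75 = $22.50
Subtract from original:
$75 - $22.50 = $52.50

$52.50


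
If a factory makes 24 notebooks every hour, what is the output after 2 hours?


Production rate: 24 notebooks per hour
Time: 2 hours
Total: 24 x 2 = 48 notebooks

48 notebooks


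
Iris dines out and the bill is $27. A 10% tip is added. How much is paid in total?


Calculate the tip:
10% of $27 = $2.70
Add tip to meal cost:
$27 + $2.70 = $29.70

$29.70


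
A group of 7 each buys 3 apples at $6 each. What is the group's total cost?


Cost per person:
3 x $6 = $18
Group total:
7 x $18 = $126

$126


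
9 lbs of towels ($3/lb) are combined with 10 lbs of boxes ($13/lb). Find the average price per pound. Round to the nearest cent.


Cost of towels:
9 x $3 = $27
Cost of boxes:
10 x $13 = $130
Total cost: $27 + $130 = $157
Total weight: 19 lbs
Average: $157 / 19 = $8.2631... ≈ $8.26/lb

$8.26/lb


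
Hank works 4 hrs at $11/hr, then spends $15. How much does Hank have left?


Calculate earnings:
4 x $11 = $44
Subtract spending:
$44 - $15 = $29

$29


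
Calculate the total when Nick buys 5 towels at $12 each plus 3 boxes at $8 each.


Cost of towels:
5 x $12 = $60
Cost of boxes:
3 x $8 = $24
Add both:
$60 + $24 = $84

$84


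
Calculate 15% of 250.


Convert percentage to decimal:
15% = 0.15
Multiply:
250 x 0.15 = 37.5

37.5


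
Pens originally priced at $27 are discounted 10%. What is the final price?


Calculate the discount amount:
10% of $27 = $2.70
Subtract from original:
$27 - $2.70 = $24.30

$24.30


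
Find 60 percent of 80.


Convert percentage to decimal:
60% = 0.6
Multiply:
80 x 0.6 = 48

48


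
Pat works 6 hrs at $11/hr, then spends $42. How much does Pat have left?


Calculate earnings:
6 x $11 = $66
Subtract spending:
$66 - $42 = $24

$24


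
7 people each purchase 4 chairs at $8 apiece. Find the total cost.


Cost per person:
4 x $8 = $32
Group total:
7 x $32 = $224

$224


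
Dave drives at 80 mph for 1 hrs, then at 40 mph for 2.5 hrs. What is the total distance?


Leg 1 distance:
80 x 1 = 80 miles
Leg 2 distance:
40 x 2.5 = 100 miles
Total distance:
80 + 100 = 180 miles

180 miles


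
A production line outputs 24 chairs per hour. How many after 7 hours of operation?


Production rate: 24 chairs per hour
Time: 7 hours
Total: 24 x 7 = 168 chairs

168 chairs


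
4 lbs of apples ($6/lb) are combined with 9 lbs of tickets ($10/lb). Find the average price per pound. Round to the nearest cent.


Cost of apples:
4 x $6 = $24
Cost of tickets:
9 x $10 = $90
Total cost: $24 + $90 = $114
Total weight: 13 lbs
Average: $114 / 13 = $8.7692... ≈ $8.77/lb

$8.77/lb


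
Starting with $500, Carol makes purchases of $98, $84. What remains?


Add up expenses:
$98 + $84 = $182
Subtract from budget:
$500 - $182 = $318

$318


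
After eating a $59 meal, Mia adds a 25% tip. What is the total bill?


Calculate the tip:
25% of $59 = $14.75
Add tip to meal cost:
$59 + $14.75 = $73.75

$73.75


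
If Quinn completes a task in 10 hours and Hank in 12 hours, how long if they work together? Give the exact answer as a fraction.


Quinn's rate: 1/10 of the job per hour
Hank's rate: 1/12 of the job per hour
Combined rate: 1/10 + 1/12 = 11/60 per hour
Time = 1 / (11/60) = 60/11 hours (≈ 5.45 hours)

60/11 hours


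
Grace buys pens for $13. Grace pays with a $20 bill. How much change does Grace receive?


Start with the amount paid:
$20
Subtract the price:
$20 - $13 = $7

$7


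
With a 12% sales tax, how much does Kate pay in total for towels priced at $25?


Calculate the tax:
12% of $25 = $3
Add tax to price:
$25 + $3 = $28

$28


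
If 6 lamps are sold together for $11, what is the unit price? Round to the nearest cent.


Total cost: $11
Number of items: 6
Unit price: $11 / 6 = $1.8333... ≈ $1.83

$1.83


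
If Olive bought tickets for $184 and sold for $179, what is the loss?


Selling price = $179
Cost price = $184
Loss = cost price - selling price:
Loss = $184 - $179 = $5

$5


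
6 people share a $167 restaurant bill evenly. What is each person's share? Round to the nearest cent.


Total bill: $167
Number of people: 6
Each pays: $167 / 6 = $27.8333... ≈ $27.83

$27.83


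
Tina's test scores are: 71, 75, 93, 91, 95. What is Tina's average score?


Add the scores:
71 + 75 + 93 + 91 + 95 = 425
Divide by the number of tests:
425 / 5 = 85

85


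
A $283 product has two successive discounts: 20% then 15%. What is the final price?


First discount:
20% of $283 = $56.60
Price after first discount:
$283 - $56.60 = $226.40
Second discount:
15% of $226.40 = $33.96
Final price:
$226.40 - $33.96 = $192.44

$192.44


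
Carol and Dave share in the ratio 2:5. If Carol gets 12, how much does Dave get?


Find the multiplier:
12 / 2 = 6
Apply to Dave's share:
5 x 6 = 30

30


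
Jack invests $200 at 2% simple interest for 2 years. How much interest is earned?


Use the formula I = P x R x T / 100
P x R x T = 200 x 2 x 2 = 800
I = 800 / 100 = $8

$8


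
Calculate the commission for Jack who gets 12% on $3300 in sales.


Convert rate to decimal:
12% = 0.12
Multiply by sales:
$3300 x 0.12 = $396

$396


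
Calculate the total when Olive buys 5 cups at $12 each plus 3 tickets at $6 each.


Cost of cups:
5 x $12 = $60
Cost of tickets:
3 x $6 = $18
Add both:
$60 + $18 = $78

$78


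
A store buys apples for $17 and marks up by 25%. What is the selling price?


Calculate the markup amount:
25% of $17 = $4.25
Add to cost:
$17 + $4.25 = $21.25

$21.25


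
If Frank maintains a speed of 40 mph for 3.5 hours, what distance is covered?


Use the formula: distance = speed x time
Speed = 40 mph, Time = 3.5 hours
40 x 3.5 = 140 miles

140 miles


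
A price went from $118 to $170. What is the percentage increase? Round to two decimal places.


Find the absolute change:
|170 - 118| = 52
Divide by original and multiply by 100:
52 / 118 x 100 = 44.0677...% ≈ 44.07%

44.07%


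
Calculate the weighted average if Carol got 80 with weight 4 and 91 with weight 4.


Weighted sum:
4 x 80 + 4 x 91 = 684
Total weight:
4 + 4 = 8
Weighted average:
684 / 8 = 85.5

85.5


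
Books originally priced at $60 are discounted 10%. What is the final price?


Calculate the discount amount:
10% of $60 = $6
Subtract from original:
$60 - $6 = $54

$54


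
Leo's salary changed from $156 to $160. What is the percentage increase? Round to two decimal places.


Find the absolute change:
|160 - 156| = 4
Divide by original and multiply by 100:
4 / 156 x 100 = 2.5641...% ≈ 2.56%

2.56%


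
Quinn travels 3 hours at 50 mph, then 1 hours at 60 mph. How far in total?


Leg 1 distance:
50 x 3 = 150 miles
Leg 2 distance:
60 x 1 = 60 miles
Total distance:
150 + 60 = 210 miles

210 miles


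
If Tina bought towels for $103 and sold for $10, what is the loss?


Selling price = $10
Cost price = $103
Loss = cost price - selling price:
Loss = $103 - $10 = $93

$93


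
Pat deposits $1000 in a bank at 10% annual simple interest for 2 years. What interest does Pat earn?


Use the formula I = P x R x T / 100
P x R x T = 1000 x 10 x 2 = 20000
I = 20000 / 100 = $200

$200


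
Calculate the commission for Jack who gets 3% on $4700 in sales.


Convert rate to decimal:
3% = 0.03
Multiply by sales:
$4700 x 0.03 = $141

$141


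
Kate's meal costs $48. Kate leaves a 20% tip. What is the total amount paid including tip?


Calculate the tip:
20% of $48 = $9.60
Add tip to meal cost:
$48 + $9.60 = $57.60

$57.60


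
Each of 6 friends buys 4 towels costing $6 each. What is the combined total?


Cost per person:
4 x $6 = $24
Group total:
6 x $24 = $144

$144


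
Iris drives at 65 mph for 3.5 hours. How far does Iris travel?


Use the formula: distance = speed x time
Speed = 65 mph, Time = 3.5 hours
65 x 3.5 = 227.5 miles

227.5 miles


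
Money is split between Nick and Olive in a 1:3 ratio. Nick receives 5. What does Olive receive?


Find the multiplier:
5 / 1 = 5
Apply to Olive's share:
3 x 5 = 15

15


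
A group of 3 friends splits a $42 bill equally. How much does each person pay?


Total bill: $42
Number of people: 3
Each pays: $42 / 3 = $14

$14


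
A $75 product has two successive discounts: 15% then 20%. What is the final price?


First discount:
15% of $75 = $11.25
Price after first discount:
$75 - $11.25 = $63.75
Second discount:
20% of $63.75 = $12.75
Final price:
$63.75 - $12.75 = $51

$51


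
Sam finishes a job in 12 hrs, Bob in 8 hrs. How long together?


Sam's rate: 1/12 of the job per hour
Bob's rate: 1/8 of the job per hour
Combined rate: 1/12 + 1/8 = 5/24 per hour
Time = 1 / (5/24) = 24/5 = 4.8 hours

4.8 hours


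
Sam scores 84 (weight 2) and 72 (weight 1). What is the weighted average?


Weighted sum:
2 x 84 + 1 x 72 = 240
Total weight:
2 + 1 = 3
Weighted average:
240 / 3 = 80

80


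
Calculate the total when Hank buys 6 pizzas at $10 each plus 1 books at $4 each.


Cost of pizzas:
6 x $10 = $60
Cost of books:
1 x $4 = $4
Add both:
$60 + $4 = $64

$64


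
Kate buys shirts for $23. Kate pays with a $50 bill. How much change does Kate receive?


Start with the amount paid:
$50
Subtract the price:
$50 - $23 = $27

$27


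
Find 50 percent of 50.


Convert percentage to decimal:
50% = 0.5
Multiply:
50 x 0.5 = 25

25


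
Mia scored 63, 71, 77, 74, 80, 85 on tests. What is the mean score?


Add the scores:
63 + 71 + 77 + 74 + 80 + 85 = 450
Divide by the number of tests:
450 / 6 = 75

75


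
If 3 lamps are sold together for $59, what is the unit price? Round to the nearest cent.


Total cost: $59
Number of items: 3
Unit price: $59 / 3 = $19.6666... ≈ $19.67

$19.67


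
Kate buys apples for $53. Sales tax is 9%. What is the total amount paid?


Calculate the tax:
9% of $53 = $4.77
Add tax to price:
$53 + $4.77 = $57.77

$57.77


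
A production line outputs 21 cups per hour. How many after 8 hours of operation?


Production rate: 21 cups per hour
Time: 8 hours
Total: 21 x 8 = 168 cups

168 cups


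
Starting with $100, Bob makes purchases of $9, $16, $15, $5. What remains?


Add up expenses:
$9 + $16 + $15 + $5 = $45
Subtract from budget:
$100 - $45 = $55

$55


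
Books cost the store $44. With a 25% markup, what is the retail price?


Calculate the markup amount:
25% of $44 = $11
Add to cost:
$44 + $11 = $55

$55


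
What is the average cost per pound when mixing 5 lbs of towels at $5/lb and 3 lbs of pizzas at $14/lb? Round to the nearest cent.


Cost of towels:
5 x $5 = $25
Cost of pizzas:
3 x $14 = $42
Total cost: $25 + $42 = $67
Total weight: 8 lbs
Average: $67 / 8 = $8.375 ≈ $8.38/lb

$8.38/lb


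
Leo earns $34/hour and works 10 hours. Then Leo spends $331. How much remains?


Calculate earnings:
10 x $34 = $340
Subtract spending:
$340 - $331 = $9

$9


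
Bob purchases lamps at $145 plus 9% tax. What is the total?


Calculate the tax:
9% of $145 = $13.05
Add tax to price:
$145 + $13.05 = $158.05

$158.05


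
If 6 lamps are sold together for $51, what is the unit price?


Total cost: $51
Number of items: 6
Unit price: $51 / 6 = $8.50

$8.50


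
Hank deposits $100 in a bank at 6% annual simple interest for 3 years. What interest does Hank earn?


Use the formula I = P x R x T / 100
P x R x T = 100 x 6 x 3 = 1800
I = 1800 / 100 = $18

$18


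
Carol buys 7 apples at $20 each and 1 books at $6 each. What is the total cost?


Cost of apples:
7 x $20 = $140
Cost of books:
1 x $6 = $6
Add both:
$140 + $6 = $146

$146


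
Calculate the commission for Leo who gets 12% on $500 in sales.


Convert rate to decimal:
12% = 0.12
Multiply by sales:
$500 x 0.12 = $60

$60


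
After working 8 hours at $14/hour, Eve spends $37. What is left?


Calculate earnings:
8 x $14 = $112
Subtract spending:
$112 - $37 = $75

$75


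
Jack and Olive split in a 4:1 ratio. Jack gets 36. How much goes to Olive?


Find the multiplier:
36 / 4 = 9
Apply to Olive's share:
1 x 9 = 9

9


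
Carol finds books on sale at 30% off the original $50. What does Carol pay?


Calculate the discount amount:
30% of $50 = $15
Subtract from original:
$50 - $15 = $35

$35


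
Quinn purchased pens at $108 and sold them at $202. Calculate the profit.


Selling price = $202
Cost price = $108
Profit = selling price - cost price:
Profit = $202 - $108 = $94

$94


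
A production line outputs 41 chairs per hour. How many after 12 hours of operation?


Production rate: 41 chairs per hour
Time: 12 hours
Total: 41 x 12 = 492 chairs

492 chairs


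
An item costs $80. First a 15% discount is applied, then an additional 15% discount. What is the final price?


First discount:
15% of $80 = $12
Price after first discount:
$80 - $12 = $68
Second discount:
15% of $68 = $10.20
Final price:
$68 - $10.20 = $57.80

$57.80


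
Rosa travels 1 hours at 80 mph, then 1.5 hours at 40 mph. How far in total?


Leg 1 distance:
80 x 1 = 80 miles
Leg 2 distance:
40 x 1.5 = 60 miles
Total distance:
80 + 60 = 140 miles

140 miles


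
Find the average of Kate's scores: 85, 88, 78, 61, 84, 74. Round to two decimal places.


Add the scores:
85 + 88 + 78 + 61 + 84 + 74 = 470
Divide by the number of tests:
470 / 6 = 78.3333... ≈ 78.33

78.33


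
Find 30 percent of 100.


Convert percentage to decimal:
30% = 0.3
Multiply:
100 x 0.3 = 30

30


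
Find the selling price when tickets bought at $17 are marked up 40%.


Calculate the markup amount:
40% of $17 = $6.80
Add to cost:
$17 + $6.80 = $23.80

$23.80


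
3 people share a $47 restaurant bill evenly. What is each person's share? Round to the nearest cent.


Total bill: $47
Number of people: 3
Each pays: $47 / 3 = $15.6666... ≈ $15.67

$15.67


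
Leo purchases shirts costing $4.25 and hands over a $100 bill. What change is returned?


Start with the amount paid:
$100
Subtract the price:
$100 - $4.25 = $95.75

$95.75


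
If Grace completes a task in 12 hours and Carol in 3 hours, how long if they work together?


Grace's rate: 1/12 of the job per hour
Carol's rate: 1/3 of the job per hour
Combined rate: 1/12 + 1/3 = 5/12 per hour
Time = 1 / (5/12) = 12/5 = 2.4 hours

2.4 hours


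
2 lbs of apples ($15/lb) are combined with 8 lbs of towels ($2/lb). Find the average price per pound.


Cost of apples:
2 x $15 = $30
Cost of towels:
8 x $2 = $16
Total cost: $30 + $16 = $46
Total weight: 10 lbs
Average: $46 / 10 = $4.60/lb

$4.60/lb


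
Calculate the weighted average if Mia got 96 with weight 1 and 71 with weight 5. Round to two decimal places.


Weighted sum:
1 x 96 + 5 x 71 = 451
Total weight:
1 + 5 = 6
Weighted average:
451 / 6 = 75.1666... ≈ 75.17

75.17


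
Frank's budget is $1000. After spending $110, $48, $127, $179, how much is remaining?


Add up expenses:
$110 + $48 + $127 + $179 = $464
Subtract from budget:
$1000 - $464 = $536

$536


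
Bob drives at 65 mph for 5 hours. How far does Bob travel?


Use the formula: distance = speed x time
Speed = 65 mph, Time = 5 hours
65 x 5 = 325 miles

325 miles


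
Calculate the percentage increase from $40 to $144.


Find the absolute change:
|144 - 40| = 104
Divide by original and multiply by 100:
104 / 40 x 100 = 260%

260%


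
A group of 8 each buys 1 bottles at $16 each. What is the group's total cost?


Cost per person:
1 x $16 = $16
Group total:
8 x $16 = $128

$128


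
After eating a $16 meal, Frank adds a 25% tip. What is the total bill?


Calculate the tip:
25% of $16 = $4
Add tip to meal cost:
$16 + $4 = $20

$20


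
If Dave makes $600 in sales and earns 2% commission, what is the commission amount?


Convert rate to decimal:
2% = 0.02
Multiply by sales:
$600 x 0.02 = $12

$12


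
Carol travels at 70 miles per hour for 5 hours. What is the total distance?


Use the formula: distance = speed x time
Speed = 70 mph, Time = 5 hours
70 x 5 = 350 miles

350 miles


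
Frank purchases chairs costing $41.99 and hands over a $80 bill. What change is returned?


Start with the amount paid:
$80
Subtract the price:
$80 - $41.99 = $38.01

$38.01


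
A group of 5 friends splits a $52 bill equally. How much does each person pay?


Total bill: $52
Number of people: 5
Each pays: $52 / 5 = $10.40

$10.40


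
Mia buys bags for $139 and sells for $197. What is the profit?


Selling price = $197
Cost price = $139
Profit = selling price - cost price:
Profit = $197 - $139 = $58

$58


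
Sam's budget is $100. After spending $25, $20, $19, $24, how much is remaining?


Add up expenses:
$25 + $20 + $19 + $24 = $88
Subtract from budget:
$100 - $88 = $12

$12


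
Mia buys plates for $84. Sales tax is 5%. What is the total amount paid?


Calculate the tax:
5% of $84 = $4.20
Add tax to price:
$84 + $4.20 = $88.20

$88.20


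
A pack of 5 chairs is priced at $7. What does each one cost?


Total cost: $7
Number of items: 5
Unit price: $7 / 5 = $1.40

$1.40


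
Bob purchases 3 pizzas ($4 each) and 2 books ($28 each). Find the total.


Cost of pizzas:
3 x $4 = $12
Cost of books:
2 x $28 = $56
Add both:
$12 + $56 = $68

$68
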